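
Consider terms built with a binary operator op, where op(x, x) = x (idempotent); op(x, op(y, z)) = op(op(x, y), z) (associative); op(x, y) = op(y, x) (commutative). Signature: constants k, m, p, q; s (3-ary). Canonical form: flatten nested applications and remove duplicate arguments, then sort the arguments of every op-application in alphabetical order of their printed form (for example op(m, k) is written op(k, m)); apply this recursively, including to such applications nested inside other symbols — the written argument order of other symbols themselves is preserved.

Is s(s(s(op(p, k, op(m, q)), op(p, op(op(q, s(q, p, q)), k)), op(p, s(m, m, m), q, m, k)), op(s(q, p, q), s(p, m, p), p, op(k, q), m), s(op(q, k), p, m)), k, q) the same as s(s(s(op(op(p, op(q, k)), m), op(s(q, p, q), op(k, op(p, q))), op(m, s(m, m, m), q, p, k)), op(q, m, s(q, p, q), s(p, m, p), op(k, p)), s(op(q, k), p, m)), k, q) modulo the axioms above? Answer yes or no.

Answer: yes — both canonical forms are s(s(s(op(k, m, p, q), op(k, p, q, s(q, p, q)), op(k, m, p, q, s(m, m, m))), op(k, m, p, q, s(p, m, p), s(q, p, q)), s(op(k, q), p, m)), k, q)

Derivation:
Left:  s(s(s(op(p, k, op(m, q)), op(p, op(op(q, s(q, p, q)), k)), op(p, s(m, m, m), q, m, k)), op(s(q, p, q), s(p, m, p), p, op(k, q), m), s(op(q, k), p, m)), k, q)
  Focus inside:  op(s(q, p, q), s(p, m, p), p, op(k, q), m)
  Un-nest:  op(s(q, p, q), s(p, m, p), p, k, q, m)
  Order the arguments:  op(k, m, p, q, s(p, m, p), s(q, p, q))
  Put back:  s(s(s(op(k, m, p, q), op(k, p, q, s(q, p, q)), op(k, m, p, q, s(m, m, m))), op(k, m, p, q, s(p, m, p), s(q, p, q)), s(op(k, q), p, m)), k, q)
Right:  s(s(s(op(op(p, op(q, k)), m), op(s(q, p, q), op(k, op(p, q))), op(m, s(m, m, m), q, p, k)), op(q, m, s(q, p, q), s(p, m, p), op(k, p)), s(op(q, k), p, m)), k, q)
  Focus inside:  op(q, m, s(q, p, q), s(p, m, p), op(k, p))
  Merge nested applications:  op(q, m, s(q, p, q), s(p, m, p), k, p)
  Sort arguments:  op(k, m, p, q, s(p, m, p), s(q, p, q))
  Rebuild:  s(s(s(op(k, m, p, q), op(k, p, q, s(q, p, q)), op(k, m, p, q, s(m, m, m))), op(k, m, p, q, s(p, m, p), s(q, p, q)), s(op(k, q), p, m)), k, q)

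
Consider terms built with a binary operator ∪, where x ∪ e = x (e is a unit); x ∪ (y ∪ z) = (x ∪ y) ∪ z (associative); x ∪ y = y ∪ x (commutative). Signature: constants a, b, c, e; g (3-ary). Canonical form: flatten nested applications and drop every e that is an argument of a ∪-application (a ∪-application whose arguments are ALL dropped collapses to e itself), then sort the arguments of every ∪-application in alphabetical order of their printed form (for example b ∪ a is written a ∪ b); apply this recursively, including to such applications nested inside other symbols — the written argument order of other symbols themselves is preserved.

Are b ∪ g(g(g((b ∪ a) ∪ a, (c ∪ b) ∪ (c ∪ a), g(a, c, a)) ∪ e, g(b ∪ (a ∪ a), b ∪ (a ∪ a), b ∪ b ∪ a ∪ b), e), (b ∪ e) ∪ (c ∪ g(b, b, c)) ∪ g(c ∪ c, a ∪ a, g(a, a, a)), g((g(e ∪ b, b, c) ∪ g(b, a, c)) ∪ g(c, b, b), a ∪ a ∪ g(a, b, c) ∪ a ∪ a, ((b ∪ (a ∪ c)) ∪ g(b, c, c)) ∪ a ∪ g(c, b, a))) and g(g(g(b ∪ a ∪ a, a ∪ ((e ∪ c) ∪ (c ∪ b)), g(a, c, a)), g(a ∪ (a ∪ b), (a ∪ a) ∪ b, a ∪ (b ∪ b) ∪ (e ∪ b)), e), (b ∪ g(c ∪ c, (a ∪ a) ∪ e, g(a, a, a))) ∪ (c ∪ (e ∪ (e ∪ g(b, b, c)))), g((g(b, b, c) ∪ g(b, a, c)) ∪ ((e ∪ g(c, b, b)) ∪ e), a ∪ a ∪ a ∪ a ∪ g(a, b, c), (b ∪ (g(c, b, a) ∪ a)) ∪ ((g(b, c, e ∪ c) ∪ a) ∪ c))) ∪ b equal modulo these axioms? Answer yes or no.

Answer: yes — both canonical forms are b ∪ g(g(g(a ∪ a ∪ b, a ∪ b ∪ c ∪ c, g(a, c, a)), g(a ∪ a ∪ b, a ∪ a ∪ b, a ∪ b ∪ b ∪ b), e), b ∪ c ∪ g(b, b, c) ∪ g(c ∪ c, a ∪ a, g(a, a, a)), g(g(b, a, c) ∪ g(b, b, c) ∪ g(c, b, b), a ∪ a ∪ a ∪ a ∪ g(a, b, c), a ∪ a ∪ b ∪ c ∪ g(b, c, c) ∪ g(c, b, a)))

Derivation:
Left:  b ∪ g(g(g((b ∪ a) ∪ a, (c ∪ b) ∪ (c ∪ a), g(a, c, a)) ∪ e, g(b ∪ (a ∪ a), b ∪ (a ∪ a), b ∪ b ∪ a ∪ b), e), (b ∪ e) ∪ (c ∪ g(b, b, c)) ∪ g(c ∪ c, a ∪ a, g(a, a, a)), g((g(e ∪ b, b, c) ∪ g(b, a, c)) ∪ g(c, b, b), a ∪ a ∪ g(a, b, c) ∪ a ∪ a, ((b ∪ (a ∪ c)) ∪ g(b, c, c)) ∪ a ∪ g(c, b, a)))
  Inside:  g(g(g((b ∪ a) ∪ a, (c ∪ b) ∪ (c ∪ a), g(a, c, a)) ∪ e, g(b ∪ (a ∪ a), b ∪ (a ∪ a), b ∪ b ∪ a ∪ b), e), (b ∪ e) ∪ (c ∪ g(b, b, c)) ∪ g(c ∪ c, a ∪ a, g(a, a, a)), g((g(e ∪ b, b, c) ∪ g(b, a, c)) ∪ g(c, b, b), a ∪ a ∪ g(a, b, c) ∪ a ∪ a, ((b ∪ (a ∪ c)) ∪ g(b, c, c)) ∪ a ∪ g(c, b, a)))  →  g(g(g(a ∪ a ∪ b, a ∪ b ∪ c ∪ c, g(a, c, a)), g(a ∪ a ∪ b, a ∪ a ∪ b, a ∪ b ∪ b ∪ b), e), b ∪ c ∪ g(b, b, c) ∪ g(c ∪ c, a ∪ a, g(a, a, a)), g(g(b, a, c) ∪ g(b, b, c) ∪ g(c, b, b), a ∪ a ∪ a ∪ a ∪ g(a, b, c), a ∪ a ∪ b ∪ c ∪ g(b, c, c) ∪ g(c, b, a)))
  Sort arguments:  b ∪ g(g(g(a ∪ a ∪ b, a ∪ b ∪ c ∪ c, g(a, c, a)), g(a ∪ a ∪ b, a ∪ a ∪ b, a ∪ b ∪ b ∪ b), e), b ∪ c ∪ g(b, b, c) ∪ g(c ∪ c, a ∪ a, g(a, a, a)), g(g(b, a, c) ∪ g(b, b, c) ∪ g(c, b, b), a ∪ a ∪ a ∪ a ∪ g(a, b, c), a ∪ a ∪ b ∪ c ∪ g(b, c, c) ∪ g(c, b, a)))
Right:  g(g(g(b ∪ a ∪ a, a ∪ ((e ∪ c) ∪ (c ∪ b)), g(a, c, a)), g(a ∪ (a ∪ b), (a ∪ a) ∪ b, a ∪ (b ∪ b) ∪ (e ∪ b)), e), (b ∪ g(c ∪ c, (a ∪ a) ∪ e, g(a, a, a))) ∪ (c ∪ (e ∪ (e ∪ g(b, b, c)))), g((g(b, b, c) ∪ g(b, a, c)) ∪ ((e ∪ g(c, b, b)) ∪ e), a ∪ a ∪ a ∪ a ∪ g(a, b, c), (b ∪ (g(c, b, a) ∪ a)) ∪ ((g(b, c, e ∪ c) ∪ a) ∪ c))) ∪ b
  Inside:  g(g(g(b ∪ a ∪ a, a ∪ ((e ∪ c) ∪ (c ∪ b)), g(a, c, a)), g(a ∪ (a ∪ b), (a ∪ a) ∪ b, a ∪ (b ∪ b) ∪ (e ∪ b)), e), (b ∪ g(c ∪ c, (a ∪ a) ∪ e, g(a, a, a))) ∪ (c ∪ (e ∪ (e ∪ g(b, b, c)))), g((g(b, b, c) ∪ g(b, a, c)) ∪ ((e ∪ g(c, b, b)) ∪ e), a ∪ a ∪ a ∪ a ∪ g(a, b, c), (b ∪ (g(c, b, a) ∪ a)) ∪ ((g(b, c, e ∪ c) ∪ a) ∪ c)))  →  g(g(g(a ∪ a ∪ b, a ∪ b ∪ c ∪ c, g(a, c, a)), g(a ∪ a ∪ b, a ∪ a ∪ b, a ∪ b ∪ b ∪ b), e), b ∪ c ∪ g(b, b, c) ∪ g(c ∪ c, a ∪ a, g(a, a, a)), g(g(b, a, c) ∪ g(b, b, c) ∪ g(c, b, b), a ∪ a ∪ a ∪ a ∪ g(a, b, c), a ∪ a ∪ b ∪ c ∪ g(b, c, c) ∪ g(c, b, a)))
  Sort arguments:  b ∪ g(g(g(a ∪ a ∪ b, a ∪ b ∪ c ∪ c, g(a, c, a)), g(a ∪ a ∪ b, a ∪ a ∪ b, a ∪ b ∪ b ∪ b), e), b ∪ c ∪ g(b, b, c) ∪ g(c ∪ c, a ∪ a, g(a, a, a)), g(g(b, a, c) ∪ g(b, b, c) ∪ g(c, b, b), a ∪ a ∪ a ∪ a ∪ g(a, b, c), a ∪ a ∪ b ∪ c ∪ g(b, c, c) ∪ g(c, b, a)))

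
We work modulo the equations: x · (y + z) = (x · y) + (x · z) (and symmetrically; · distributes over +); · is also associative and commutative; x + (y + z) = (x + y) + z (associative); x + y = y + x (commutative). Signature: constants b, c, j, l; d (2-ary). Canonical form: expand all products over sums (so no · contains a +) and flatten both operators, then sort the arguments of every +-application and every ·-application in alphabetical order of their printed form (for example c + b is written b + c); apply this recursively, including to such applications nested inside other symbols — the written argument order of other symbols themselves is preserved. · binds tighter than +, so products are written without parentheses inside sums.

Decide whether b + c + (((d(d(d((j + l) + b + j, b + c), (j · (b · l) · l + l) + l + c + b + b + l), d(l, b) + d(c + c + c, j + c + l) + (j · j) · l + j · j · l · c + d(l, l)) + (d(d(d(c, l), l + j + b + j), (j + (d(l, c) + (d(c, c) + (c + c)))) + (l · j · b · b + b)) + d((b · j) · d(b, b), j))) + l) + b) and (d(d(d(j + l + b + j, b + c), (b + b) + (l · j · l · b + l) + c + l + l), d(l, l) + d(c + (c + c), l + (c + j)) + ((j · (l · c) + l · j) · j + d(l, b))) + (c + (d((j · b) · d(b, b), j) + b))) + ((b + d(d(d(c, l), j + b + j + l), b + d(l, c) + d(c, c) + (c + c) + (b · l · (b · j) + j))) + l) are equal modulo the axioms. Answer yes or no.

Left:  b + c + (((d(d(d((j + l) + b + j, b + c), (j · (b · l) · l + l) + l + c + b + b + l), d(l, b) + d(c + c + c, j + c + l) + (j · j) · l + j · j · l · c + d(l, l)) + (d(d(d(c, l), l + j + b + j), (j + (d(l, c) + (d(c, c) + (c + c)))) + (l · j · b · b + b)) + d((b · j) · d(b, b), j))) + l) + b)
  Flatten:  b + c + d(d(d(b + j + j + l, b + c), b + b + b · j · l · l + c + l + l + l), c · j · j · l + d(c + c + c, c + j + l) + d(l, b) + d(l, l) + j · j · l) + d(d(d(c, l), b + j + j + l), b + b · b · j · l + c + c + d(c, c) + d(l, c) + j) + d(b · d(b, b) · j, j) + l + b
  Order the arguments:  b + b + c + d(b · d(b, b) · j, j) + d(d(d(b + j + j + l, b + c), b + b + b · j · l · l + c + l + l + l), c · j · j · l + d(c + c + c, c + j + l) + d(l, b) + d(l, l) + j · j · l) + d(d(d(c, l), b + j + j + l), b + b · b · j · l + c + c + d(c, c) + d(l, c) + j) + l
Right:  (d(d(d(j + l + b + j, b + c), (b + b) + (l · j · l · b + l) + c + l + l), d(l, l) + d(c + (c + c), l + (c + j)) + ((j · (l · c) + l · j) · j + d(l, b))) + (c + (d((j · b) · d(b, b), j) + b))) + ((b + d(d(d(c, l), j + b + j + l), b + d(l, c) + d(c, c) + (c + c) + (b · l · (b · j) + j))) + l)
  Expand:  d(d(d(b + j + j + l, b + c), b + b + b · j · l · l + c + l + l + l), c · j · j · l + d(c + c + c, c + j + l) + d(l, b) + d(l, l) + j · j · l) + c + d(b · d(b, b) · j, j) + b + b + d(d(d(c, l), b + j + j + l), b + b · b · j · l + c + c + d(c, c) + d(l, c) + j) + l
  Sort arguments:  b + b + c + d(b · d(b, b) · j, j) + d(d(d(b + j + j + l, b + c), b + b + b · j · l · l + c + l + l + l), c · j · j · l + d(c + c + c, c + j + l) + d(l, b) + d(l, l) + j · j · l) + d(d(d(c, l), b + j + j + l), b + b · b · j · l + c + c + d(c, c) + d(l, c) + j) + l

Answer: yes — both canonical forms are b + b + c + d(b · d(b, b) · j, j) + d(d(d(b + j + j + l, b + c), b + b + b · j · l · l + c + l + l + l), c · j · j · l + d(c + c + c, c + j + l) + d(l, b) + d(l, l) + j · j · l) + d(d(d(c, l), b + j + j + l), b + b · b · j · l + c + c + d(c, c) + d(l, c) + j) + l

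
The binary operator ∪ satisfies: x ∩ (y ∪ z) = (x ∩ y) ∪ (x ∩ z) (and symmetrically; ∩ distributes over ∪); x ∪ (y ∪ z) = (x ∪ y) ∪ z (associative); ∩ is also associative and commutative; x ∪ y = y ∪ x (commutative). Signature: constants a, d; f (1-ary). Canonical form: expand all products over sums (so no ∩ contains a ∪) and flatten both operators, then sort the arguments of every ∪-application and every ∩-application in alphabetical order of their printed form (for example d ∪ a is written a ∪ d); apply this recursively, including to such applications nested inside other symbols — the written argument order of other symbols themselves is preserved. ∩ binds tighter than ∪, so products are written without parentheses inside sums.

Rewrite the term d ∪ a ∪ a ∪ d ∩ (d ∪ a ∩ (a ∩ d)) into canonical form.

Answer: a ∪ a ∪ a ∩ a ∩ d ∩ d ∪ d ∪ d ∩ d

Derivation:
Distribute:  d ∪ a ∪ a ∪ d ∩ d ∪ a ∩ a ∩ d ∩ d
Sort:  a ∪ a ∪ a ∩ a ∩ d ∩ d ∪ d ∪ d ∩ d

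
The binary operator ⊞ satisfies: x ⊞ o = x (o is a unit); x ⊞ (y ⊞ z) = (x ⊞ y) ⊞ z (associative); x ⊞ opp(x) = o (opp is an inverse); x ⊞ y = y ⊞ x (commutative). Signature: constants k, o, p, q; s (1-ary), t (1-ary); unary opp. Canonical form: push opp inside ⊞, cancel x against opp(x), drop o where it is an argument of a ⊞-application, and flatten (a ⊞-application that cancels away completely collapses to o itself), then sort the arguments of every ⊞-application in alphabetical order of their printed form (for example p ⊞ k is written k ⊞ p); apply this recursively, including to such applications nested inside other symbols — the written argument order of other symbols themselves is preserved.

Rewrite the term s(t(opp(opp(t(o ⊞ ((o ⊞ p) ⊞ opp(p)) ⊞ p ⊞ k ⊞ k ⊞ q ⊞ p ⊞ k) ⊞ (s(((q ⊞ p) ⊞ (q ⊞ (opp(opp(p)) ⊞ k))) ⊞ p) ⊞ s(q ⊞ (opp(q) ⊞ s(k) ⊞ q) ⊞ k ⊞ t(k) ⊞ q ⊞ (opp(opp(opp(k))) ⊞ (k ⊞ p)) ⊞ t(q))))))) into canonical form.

Answer: s(t(s(k ⊞ p ⊞ p ⊞ p ⊞ q ⊞ q) ⊞ s(k ⊞ p ⊞ q ⊞ q ⊞ s(k) ⊞ t(k) ⊞ t(q)) ⊞ t(k ⊞ k ⊞ k ⊞ p ⊞ p ⊞ q)))

Derivation:
Focus inside:  t(o ⊞ ((o ⊞ p) ⊞ opp(p)) ⊞ p ⊞ k ⊞ k ⊞ q ⊞ p ⊞ k) ⊞ (s(((q ⊞ p) ⊞ (q ⊞ (opp(opp(p)) ⊞ k))) ⊞ p) ⊞ s(q ⊞ (opp(q) ⊞ s(k) ⊞ q) ⊞ k ⊞ t(k) ⊞ q ⊞ (opp(opp(opp(k))) ⊞ (k ⊞ p)) ⊞ t(q)))
Push opp inside:  distribute opp over ⊞ and collapse double opp
Combine occurrences:  t(k ⊞ k ⊞ k ⊞ p ⊞ p ⊞ q) ⊞ s(k ⊞ p ⊞ p ⊞ p ⊞ q ⊞ q) ⊞ s(k ⊞ p ⊞ q ⊞ q ⊞ s(k) ⊞ t(k) ⊞ t(q))
Order the arguments:  s(k ⊞ p ⊞ p ⊞ p ⊞ q ⊞ q) ⊞ s(k ⊞ p ⊞ q ⊞ q ⊞ s(k) ⊞ t(k) ⊞ t(q)) ⊞ t(k ⊞ k ⊞ k ⊞ p ⊞ p ⊞ q)
Rebuild:  s(t(s(k ⊞ p ⊞ p ⊞ p ⊞ q ⊞ q) ⊞ s(k ⊞ p ⊞ q ⊞ q ⊞ s(k) ⊞ t(k) ⊞ t(q)) ⊞ t(k ⊞ k ⊞ k ⊞ p ⊞ p ⊞ q)))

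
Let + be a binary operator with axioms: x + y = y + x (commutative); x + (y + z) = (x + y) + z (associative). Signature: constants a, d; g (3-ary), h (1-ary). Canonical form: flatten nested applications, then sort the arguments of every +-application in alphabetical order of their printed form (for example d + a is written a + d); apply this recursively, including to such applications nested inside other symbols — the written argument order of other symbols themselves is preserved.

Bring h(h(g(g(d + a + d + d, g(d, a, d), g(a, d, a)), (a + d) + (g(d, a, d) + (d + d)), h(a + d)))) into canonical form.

Answer: h(h(g(g(a + d + d + d, g(d, a, d), g(a, d, a)), a + d + d + d + g(d, a, d), h(a + d))))

Derivation:
Focus inside:  (a + d) + (g(d, a, d) + (d + d))
Merge nested applications:  a + d + g(d, a, d) + d + d
Order the arguments:  a + d + d + d + g(d, a, d)
Put back:  h(h(g(g(a + d + d + d, g(d, a, d), g(a, d, a)), a + d + d + d + g(d, a, d), h(a + d))))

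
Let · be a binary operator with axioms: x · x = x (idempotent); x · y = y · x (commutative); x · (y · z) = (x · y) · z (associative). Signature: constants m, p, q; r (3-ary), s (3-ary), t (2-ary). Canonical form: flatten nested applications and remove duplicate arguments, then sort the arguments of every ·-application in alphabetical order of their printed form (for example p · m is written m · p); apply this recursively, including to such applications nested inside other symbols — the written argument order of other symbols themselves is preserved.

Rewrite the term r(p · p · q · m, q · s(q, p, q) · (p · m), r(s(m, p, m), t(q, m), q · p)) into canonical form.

Answer: r(m · p · q, m · p · q · s(q, p, q), r(s(m, p, m), t(q, m), p · q))

Derivation:
Work inside:  q · s(q, p, q) · (p · m)
Flatten:  q · s(q, p, q) · p · m
Sort:  m · p · q · s(q, p, q)
Reassemble:  r(m · p · q, m · p · q · s(q, p, q), r(s(m, p, m), t(q, m), p · q))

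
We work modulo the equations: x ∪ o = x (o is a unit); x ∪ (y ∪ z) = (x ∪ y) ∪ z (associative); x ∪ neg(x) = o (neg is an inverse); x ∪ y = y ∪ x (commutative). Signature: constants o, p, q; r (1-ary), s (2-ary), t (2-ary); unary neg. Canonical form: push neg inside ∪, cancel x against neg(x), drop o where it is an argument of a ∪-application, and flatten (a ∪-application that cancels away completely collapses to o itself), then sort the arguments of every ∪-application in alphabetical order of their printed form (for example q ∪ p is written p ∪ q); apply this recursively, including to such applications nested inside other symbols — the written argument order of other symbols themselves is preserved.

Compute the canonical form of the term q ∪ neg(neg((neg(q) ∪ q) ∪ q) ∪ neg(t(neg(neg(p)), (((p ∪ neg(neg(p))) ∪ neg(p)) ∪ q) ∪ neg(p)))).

Push neg inside:  distribute neg over ∪ and collapse double neg
Collect:  q ∪ q ∪ t(p, q)

Answer: q ∪ q ∪ t(p, q)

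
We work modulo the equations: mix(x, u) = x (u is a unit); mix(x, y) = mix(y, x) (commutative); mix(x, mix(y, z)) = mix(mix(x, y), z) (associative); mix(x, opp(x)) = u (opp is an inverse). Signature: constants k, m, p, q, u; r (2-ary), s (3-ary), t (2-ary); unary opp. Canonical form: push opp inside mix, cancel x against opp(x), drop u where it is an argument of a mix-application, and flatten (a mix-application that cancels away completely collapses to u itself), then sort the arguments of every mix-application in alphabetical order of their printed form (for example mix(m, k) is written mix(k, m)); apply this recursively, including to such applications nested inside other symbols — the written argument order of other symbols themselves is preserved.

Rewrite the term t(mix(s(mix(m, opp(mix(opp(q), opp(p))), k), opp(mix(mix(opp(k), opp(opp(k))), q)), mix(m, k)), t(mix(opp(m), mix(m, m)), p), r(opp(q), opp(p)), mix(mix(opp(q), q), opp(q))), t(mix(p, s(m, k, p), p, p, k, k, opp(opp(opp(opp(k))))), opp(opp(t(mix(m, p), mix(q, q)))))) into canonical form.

Work inside:  mix(s(mix(m, opp(mix(opp(q), opp(p))), k), opp(mix(mix(opp(k), opp(opp(k))), q)), mix(m, k)), t(mix(opp(m), mix(m, m)), p), r(opp(q), opp(p)), mix(mix(opp(q), q), opp(q)))
Push opp inside:  distribute opp over mix and collapse double opp
Collect:  mix(s(mix(k, m, p, q), opp(q), mix(k, m)), t(m, p), r(opp(q), opp(p)), opp(q))
Sort arguments:  mix(opp(q), r(opp(q), opp(p)), s(mix(k, m, p, q), opp(q), mix(k, m)), t(m, p))
Rebuild:  t(mix(opp(q), r(opp(q), opp(p)), s(mix(k, m, p, q), opp(q), mix(k, m)), t(m, p)), t(mix(k, k, k, p, p, p, s(m, k, p)), t(mix(m, p), mix(q, q))))

Answer: t(mix(opp(q), r(opp(q), opp(p)), s(mix(k, m, p, q), opp(q), mix(k, m)), t(m, p)), t(mix(k, k, k, p, p, p, s(m, k, p)), t(mix(m, p), mix(q, q))))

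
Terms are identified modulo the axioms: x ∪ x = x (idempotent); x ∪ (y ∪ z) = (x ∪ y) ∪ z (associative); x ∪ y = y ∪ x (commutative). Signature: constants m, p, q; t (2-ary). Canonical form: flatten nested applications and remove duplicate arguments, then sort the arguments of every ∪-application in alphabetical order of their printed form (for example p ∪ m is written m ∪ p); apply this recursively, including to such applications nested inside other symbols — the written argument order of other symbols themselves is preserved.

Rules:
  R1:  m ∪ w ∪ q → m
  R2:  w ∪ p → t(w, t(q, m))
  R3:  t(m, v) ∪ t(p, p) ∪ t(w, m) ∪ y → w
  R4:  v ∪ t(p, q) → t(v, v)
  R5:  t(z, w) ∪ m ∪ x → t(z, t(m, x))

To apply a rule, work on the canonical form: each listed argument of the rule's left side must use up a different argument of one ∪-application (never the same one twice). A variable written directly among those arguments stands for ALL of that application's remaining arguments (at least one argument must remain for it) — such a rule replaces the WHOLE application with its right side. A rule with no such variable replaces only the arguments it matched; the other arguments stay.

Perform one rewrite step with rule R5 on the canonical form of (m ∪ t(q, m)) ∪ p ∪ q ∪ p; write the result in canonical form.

Canonical form:  m ∪ p ∪ q ∪ t(q, m)
R5 matches:  uses m, t(q, m);  w := m, x := p ∪ q, z := q
The variable takes the whole remainder — replace the entire application.
Giving:  t(q, t(m, p ∪ q))

Answer: t(q, t(m, p ∪ q))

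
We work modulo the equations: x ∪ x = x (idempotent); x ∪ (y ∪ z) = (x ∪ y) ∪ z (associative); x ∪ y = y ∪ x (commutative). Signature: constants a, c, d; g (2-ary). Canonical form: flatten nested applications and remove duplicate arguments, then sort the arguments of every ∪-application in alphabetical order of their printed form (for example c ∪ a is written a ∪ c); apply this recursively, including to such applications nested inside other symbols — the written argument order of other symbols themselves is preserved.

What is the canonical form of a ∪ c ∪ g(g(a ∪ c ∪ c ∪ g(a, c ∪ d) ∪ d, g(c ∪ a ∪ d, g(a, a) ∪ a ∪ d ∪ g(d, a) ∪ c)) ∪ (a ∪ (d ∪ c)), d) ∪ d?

Answer: a ∪ c ∪ d ∪ g(a ∪ c ∪ d ∪ g(a ∪ c ∪ d ∪ g(a, c ∪ d), g(a ∪ c ∪ d, a ∪ c ∪ d ∪ g(a, a) ∪ g(d, a))), d)

Derivation:
Canonicalize subterm:  g(g(a ∪ c ∪ c ∪ g(a, c ∪ d) ∪ d, g(c ∪ a ∪ d, g(a, a) ∪ a ∪ d ∪ g(d, a) ∪ c)) ∪ (a ∪ (d ∪ c)), d)  →  g(a ∪ c ∪ d ∪ g(a ∪ c ∪ d ∪ g(a, c ∪ d), g(a ∪ c ∪ d, a ∪ c ∪ d ∪ g(a, a) ∪ g(d, a))), d)
Sort arguments:  a ∪ c ∪ d ∪ g(a ∪ c ∪ d ∪ g(a ∪ c ∪ d ∪ g(a, c ∪ d), g(a ∪ c ∪ d, a ∪ c ∪ d ∪ g(a, a) ∪ g(d, a))), d)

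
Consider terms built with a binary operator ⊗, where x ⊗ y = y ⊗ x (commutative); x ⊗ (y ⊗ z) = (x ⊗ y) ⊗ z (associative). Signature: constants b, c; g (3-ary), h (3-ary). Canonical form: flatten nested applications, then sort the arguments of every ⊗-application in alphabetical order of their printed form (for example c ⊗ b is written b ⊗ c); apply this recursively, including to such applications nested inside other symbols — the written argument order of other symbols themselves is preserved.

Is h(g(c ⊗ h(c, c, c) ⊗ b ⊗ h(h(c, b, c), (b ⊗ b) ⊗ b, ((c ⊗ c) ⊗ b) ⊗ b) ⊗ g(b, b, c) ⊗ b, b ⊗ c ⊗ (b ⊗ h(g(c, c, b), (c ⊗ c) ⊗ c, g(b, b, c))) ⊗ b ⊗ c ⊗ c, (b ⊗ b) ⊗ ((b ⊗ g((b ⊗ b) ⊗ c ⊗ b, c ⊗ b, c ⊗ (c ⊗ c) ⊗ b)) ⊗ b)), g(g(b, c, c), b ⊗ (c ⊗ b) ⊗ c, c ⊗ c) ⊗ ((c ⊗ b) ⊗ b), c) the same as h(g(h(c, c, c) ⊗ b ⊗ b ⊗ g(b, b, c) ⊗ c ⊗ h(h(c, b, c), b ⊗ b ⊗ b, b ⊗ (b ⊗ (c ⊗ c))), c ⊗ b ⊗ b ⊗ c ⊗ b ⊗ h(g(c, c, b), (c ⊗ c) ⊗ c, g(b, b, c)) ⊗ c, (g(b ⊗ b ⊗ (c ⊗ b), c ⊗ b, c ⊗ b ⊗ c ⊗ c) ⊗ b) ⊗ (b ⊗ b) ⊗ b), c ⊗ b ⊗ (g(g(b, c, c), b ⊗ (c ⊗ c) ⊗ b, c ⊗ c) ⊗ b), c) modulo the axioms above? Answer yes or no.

Left:  h(g(c ⊗ h(c, c, c) ⊗ b ⊗ h(h(c, b, c), (b ⊗ b) ⊗ b, ((c ⊗ c) ⊗ b) ⊗ b) ⊗ g(b, b, c) ⊗ b, b ⊗ c ⊗ (b ⊗ h(g(c, c, b), (c ⊗ c) ⊗ c, g(b, b, c))) ⊗ b ⊗ c ⊗ c, (b ⊗ b) ⊗ ((b ⊗ g((b ⊗ b) ⊗ c ⊗ b, c ⊗ b, c ⊗ (c ⊗ c) ⊗ b)) ⊗ b)), g(g(b, c, c), b ⊗ (c ⊗ b) ⊗ c, c ⊗ c) ⊗ ((c ⊗ b) ⊗ b), c)
  Work inside:  c ⊗ h(c, c, c) ⊗ b ⊗ h(h(c, b, c), (b ⊗ b) ⊗ b, ((c ⊗ c) ⊗ b) ⊗ b) ⊗ g(b, b, c) ⊗ b
  Inside:  h(h(c, b, c), (b ⊗ b) ⊗ b, ((c ⊗ c) ⊗ b) ⊗ b)  →  h(h(c, b, c), b ⊗ b ⊗ b, b ⊗ b ⊗ c ⊗ c)
  Sort:  b ⊗ b ⊗ c ⊗ g(b, b, c) ⊗ h(c, c, c) ⊗ h(h(c, b, c), b ⊗ b ⊗ b, b ⊗ b ⊗ c ⊗ c)
  Reassemble:  h(g(b ⊗ b ⊗ c ⊗ g(b, b, c) ⊗ h(c, c, c) ⊗ h(h(c, b, c), b ⊗ b ⊗ b, b ⊗ b ⊗ c ⊗ c), b ⊗ b ⊗ b ⊗ c ⊗ c ⊗ c ⊗ h(g(c, c, b), c ⊗ c ⊗ c, g(b, b, c)), b ⊗ b ⊗ b ⊗ b ⊗ g(b ⊗ b ⊗ b ⊗ c, b ⊗ c, b ⊗ c ⊗ c ⊗ c)), b ⊗ b ⊗ c ⊗ g(g(b, c, c), b ⊗ b ⊗ c ⊗ c, c ⊗ c), c)
Right:  h(g(h(c, c, c) ⊗ b ⊗ b ⊗ g(b, b, c) ⊗ c ⊗ h(h(c, b, c), b ⊗ b ⊗ b, b ⊗ (b ⊗ (c ⊗ c))), c ⊗ b ⊗ b ⊗ c ⊗ b ⊗ h(g(c, c, b), (c ⊗ c) ⊗ c, g(b, b, c)) ⊗ c, (g(b ⊗ b ⊗ (c ⊗ b), c ⊗ b, c ⊗ b ⊗ c ⊗ c) ⊗ b) ⊗ (b ⊗ b) ⊗ b), c ⊗ b ⊗ (g(g(b, c, c), b ⊗ (c ⊗ c) ⊗ b, c ⊗ c) ⊗ b), c)
  Focus inside:  h(c, c, c) ⊗ b ⊗ b ⊗ g(b, b, c) ⊗ c ⊗ h(h(c, b, c), b ⊗ b ⊗ b, b ⊗ (b ⊗ (c ⊗ c)))
  Simplify inside:  h(h(c, b, c), b ⊗ b ⊗ b, b ⊗ (b ⊗ (c ⊗ c)))  →  h(h(c, b, c), b ⊗ b ⊗ b, b ⊗ b ⊗ c ⊗ c)
  Order the arguments:  b ⊗ b ⊗ c ⊗ g(b, b, c) ⊗ h(c, c, c) ⊗ h(h(c, b, c), b ⊗ b ⊗ b, b ⊗ b ⊗ c ⊗ c)
  Put back:  h(g(b ⊗ b ⊗ c ⊗ g(b, b, c) ⊗ h(c, c, c) ⊗ h(h(c, b, c), b ⊗ b ⊗ b, b ⊗ b ⊗ c ⊗ c), b ⊗ b ⊗ b ⊗ c ⊗ c ⊗ c ⊗ h(g(c, c, b), c ⊗ c ⊗ c, g(b, b, c)), b ⊗ b ⊗ b ⊗ b ⊗ g(b ⊗ b ⊗ b ⊗ c, b ⊗ c, b ⊗ c ⊗ c ⊗ c)), b ⊗ b ⊗ c ⊗ g(g(b, c, c), b ⊗ b ⊗ c ⊗ c, c ⊗ c), c)

Answer: yes — both canonical forms are h(g(b ⊗ b ⊗ c ⊗ g(b, b, c) ⊗ h(c, c, c) ⊗ h(h(c, b, c), b ⊗ b ⊗ b, b ⊗ b ⊗ c ⊗ c), b ⊗ b ⊗ b ⊗ c ⊗ c ⊗ c ⊗ h(g(c, c, b), c ⊗ c ⊗ c, g(b, b, c)), b ⊗ b ⊗ b ⊗ b ⊗ g(b ⊗ b ⊗ b ⊗ c, b ⊗ c, b ⊗ c ⊗ c ⊗ c)), b ⊗ b ⊗ c ⊗ g(g(b, c, c), b ⊗ b ⊗ c ⊗ c, c ⊗ c), c)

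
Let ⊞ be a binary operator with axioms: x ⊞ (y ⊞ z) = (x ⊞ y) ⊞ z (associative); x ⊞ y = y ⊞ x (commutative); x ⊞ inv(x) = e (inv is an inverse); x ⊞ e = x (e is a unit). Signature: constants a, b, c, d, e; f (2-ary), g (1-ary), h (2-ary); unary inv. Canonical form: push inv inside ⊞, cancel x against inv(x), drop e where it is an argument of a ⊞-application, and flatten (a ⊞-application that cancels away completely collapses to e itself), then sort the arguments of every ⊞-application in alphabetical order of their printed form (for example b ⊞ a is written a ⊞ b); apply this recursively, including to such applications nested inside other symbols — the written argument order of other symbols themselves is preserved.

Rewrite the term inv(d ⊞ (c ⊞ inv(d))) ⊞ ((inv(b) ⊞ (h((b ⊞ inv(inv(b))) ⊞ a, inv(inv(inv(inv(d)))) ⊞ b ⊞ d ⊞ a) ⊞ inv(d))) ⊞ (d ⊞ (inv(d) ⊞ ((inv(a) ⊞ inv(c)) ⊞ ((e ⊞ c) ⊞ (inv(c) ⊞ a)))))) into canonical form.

Push inv inside:  distribute inv over ⊞ and collapse double inv
Cancel inverse pairs:  a cancels
Collect terms:  inv(d) ⊞ inv(c) ⊞ inv(c) ⊞ inv(b) ⊞ h(a ⊞ b ⊞ b, a ⊞ b ⊞ d ⊞ d)
Sort:  h(a ⊞ b ⊞ b, a ⊞ b ⊞ d ⊞ d) ⊞ inv(b) ⊞ inv(c) ⊞ inv(c) ⊞ inv(d)

Answer: h(a ⊞ b ⊞ b, a ⊞ b ⊞ d ⊞ d) ⊞ inv(b) ⊞ inv(c) ⊞ inv(c) ⊞ inv(d)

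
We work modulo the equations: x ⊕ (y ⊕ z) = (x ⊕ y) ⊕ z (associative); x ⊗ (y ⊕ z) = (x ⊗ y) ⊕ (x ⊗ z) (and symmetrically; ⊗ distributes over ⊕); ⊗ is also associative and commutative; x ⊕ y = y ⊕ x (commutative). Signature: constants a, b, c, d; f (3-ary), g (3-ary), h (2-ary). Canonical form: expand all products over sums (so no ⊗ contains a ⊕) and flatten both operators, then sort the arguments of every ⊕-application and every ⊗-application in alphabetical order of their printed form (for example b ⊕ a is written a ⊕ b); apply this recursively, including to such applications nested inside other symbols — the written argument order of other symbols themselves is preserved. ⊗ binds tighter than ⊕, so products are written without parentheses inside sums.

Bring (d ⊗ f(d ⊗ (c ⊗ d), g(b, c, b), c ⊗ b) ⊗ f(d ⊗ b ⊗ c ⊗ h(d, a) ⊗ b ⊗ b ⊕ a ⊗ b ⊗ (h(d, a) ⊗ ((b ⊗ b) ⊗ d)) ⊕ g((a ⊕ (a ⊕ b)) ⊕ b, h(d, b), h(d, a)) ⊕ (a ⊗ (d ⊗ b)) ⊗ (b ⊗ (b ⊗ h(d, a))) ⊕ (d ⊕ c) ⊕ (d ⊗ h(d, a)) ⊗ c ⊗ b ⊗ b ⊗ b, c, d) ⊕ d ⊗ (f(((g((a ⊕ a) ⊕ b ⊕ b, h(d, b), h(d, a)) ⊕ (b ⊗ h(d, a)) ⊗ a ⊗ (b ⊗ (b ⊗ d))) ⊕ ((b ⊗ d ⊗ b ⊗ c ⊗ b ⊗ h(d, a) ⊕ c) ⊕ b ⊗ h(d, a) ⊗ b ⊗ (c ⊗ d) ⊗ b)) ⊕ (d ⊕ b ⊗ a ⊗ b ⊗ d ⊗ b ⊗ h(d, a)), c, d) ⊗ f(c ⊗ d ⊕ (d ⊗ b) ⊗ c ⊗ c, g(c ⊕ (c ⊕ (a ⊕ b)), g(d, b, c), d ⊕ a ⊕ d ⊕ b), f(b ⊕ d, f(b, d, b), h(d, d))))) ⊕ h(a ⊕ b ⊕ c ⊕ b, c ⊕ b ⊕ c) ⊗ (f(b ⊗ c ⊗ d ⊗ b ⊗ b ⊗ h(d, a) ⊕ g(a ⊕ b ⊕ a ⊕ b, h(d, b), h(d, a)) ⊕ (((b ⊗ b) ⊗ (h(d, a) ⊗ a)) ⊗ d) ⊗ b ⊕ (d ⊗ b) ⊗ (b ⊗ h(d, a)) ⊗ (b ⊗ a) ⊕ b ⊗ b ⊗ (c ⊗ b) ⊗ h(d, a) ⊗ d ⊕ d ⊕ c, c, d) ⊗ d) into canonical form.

Answer: d ⊗ f(a ⊗ b ⊗ b ⊗ b ⊗ d ⊗ h(d, a) ⊕ a ⊗ b ⊗ b ⊗ b ⊗ d ⊗ h(d, a) ⊕ b ⊗ b ⊗ b ⊗ c ⊗ d ⊗ h(d, a) ⊕ b ⊗ b ⊗ b ⊗ c ⊗ d ⊗ h(d, a) ⊕ c ⊕ d ⊕ g(a ⊕ a ⊕ b ⊕ b, h(d, b), h(d, a)), c, d) ⊗ f(b ⊗ c ⊗ c ⊗ d ⊕ c ⊗ d, g(a ⊕ b ⊕ c ⊕ c, g(d, b, c), a ⊕ b ⊕ d ⊕ d), f(b ⊕ d, f(b, d, b), h(d, d))) ⊕ d ⊗ f(a ⊗ b ⊗ b ⊗ b ⊗ d ⊗ h(d, a) ⊕ a ⊗ b ⊗ b ⊗ b ⊗ d ⊗ h(d, a) ⊕ b ⊗ b ⊗ b ⊗ c ⊗ d ⊗ h(d, a) ⊕ b ⊗ b ⊗ b ⊗ c ⊗ d ⊗ h(d, a) ⊕ c ⊕ d ⊕ g(a ⊕ a ⊕ b ⊕ b, h(d, b), h(d, a)), c, d) ⊗ f(c ⊗ d ⊗ d, g(b, c, b), b ⊗ c) ⊕ d ⊗ f(a ⊗ b ⊗ b ⊗ b ⊗ d ⊗ h(d, a) ⊕ a ⊗ b ⊗ b ⊗ b ⊗ d ⊗ h(d, a) ⊕ b ⊗ b ⊗ b ⊗ c ⊗ d ⊗ h(d, a) ⊕ b ⊗ b ⊗ b ⊗ c ⊗ d ⊗ h(d, a) ⊕ c ⊕ d ⊕ g(a ⊕ a ⊕ b ⊕ b, h(d, b), h(d, a)), c, d) ⊗ h(a ⊕ b ⊕ b ⊕ c, b ⊕ c ⊕ c)

Derivation:
Flatten:  d ⊗ f(a ⊗ b ⊗ b ⊗ b ⊗ d ⊗ h(d, a) ⊕ a ⊗ b ⊗ b ⊗ b ⊗ d ⊗ h(d, a) ⊕ b ⊗ b ⊗ b ⊗ c ⊗ d ⊗ h(d, a) ⊕ b ⊗ b ⊗ b ⊗ c ⊗ d ⊗ h(d, a) ⊕ c ⊕ d ⊕ g(a ⊕ a ⊕ b ⊕ b, h(d, b), h(d, a)), c, d) ⊗ f(c ⊗ d ⊗ d, g(b, c, b), b ⊗ c) ⊕ d ⊗ f(a ⊗ b ⊗ b ⊗ b ⊗ d ⊗ h(d, a) ⊕ a ⊗ b ⊗ b ⊗ b ⊗ d ⊗ h(d, a) ⊕ b ⊗ b ⊗ b ⊗ c ⊗ d ⊗ h(d, a) ⊕ b ⊗ b ⊗ b ⊗ c ⊗ d ⊗ h(d, a) ⊕ c ⊕ d ⊕ g(a ⊕ a ⊕ b ⊕ b, h(d, b), h(d, a)), c, d) ⊗ f(b ⊗ c ⊗ c ⊗ d ⊕ c ⊗ d, g(a ⊕ b ⊕ c ⊕ c, g(d, b, c), a ⊕ b ⊕ d ⊕ d), f(b ⊕ d, f(b, d, b), h(d, d))) ⊕ d ⊗ f(a ⊗ b ⊗ b ⊗ b ⊗ d ⊗ h(d, a) ⊕ a ⊗ b ⊗ b ⊗ b ⊗ d ⊗ h(d, a) ⊕ b ⊗ b ⊗ b ⊗ c ⊗ d ⊗ h(d, a) ⊕ b ⊗ b ⊗ b ⊗ c ⊗ d ⊗ h(d, a) ⊕ c ⊕ d ⊕ g(a ⊕ a ⊕ b ⊕ b, h(d, b), h(d, a)), c, d) ⊗ h(a ⊕ b ⊕ b ⊕ c, b ⊕ c ⊕ c)
Sort arguments:  d ⊗ f(a ⊗ b ⊗ b ⊗ b ⊗ d ⊗ h(d, a) ⊕ a ⊗ b ⊗ b ⊗ b ⊗ d ⊗ h(d, a) ⊕ b ⊗ b ⊗ b ⊗ c ⊗ d ⊗ h(d, a) ⊕ b ⊗ b ⊗ b ⊗ c ⊗ d ⊗ h(d, a) ⊕ c ⊕ d ⊕ g(a ⊕ a ⊕ b ⊕ b, h(d, b), h(d, a)), c, d) ⊗ f(b ⊗ c ⊗ c ⊗ d ⊕ c ⊗ d, g(a ⊕ b ⊕ c ⊕ c, g(d, b, c), a ⊕ b ⊕ d ⊕ d), f(b ⊕ d, f(b, d, b), h(d, d))) ⊕ d ⊗ f(a ⊗ b ⊗ b ⊗ b ⊗ d ⊗ h(d, a) ⊕ a ⊗ b ⊗ b ⊗ b ⊗ d ⊗ h(d, a) ⊕ b ⊗ b ⊗ b ⊗ c ⊗ d ⊗ h(d, a) ⊕ b ⊗ b ⊗ b ⊗ c ⊗ d ⊗ h(d, a) ⊕ c ⊕ d ⊕ g(a ⊕ a ⊕ b ⊕ b, h(d, b), h(d, a)), c, d) ⊗ f(c ⊗ d ⊗ d, g(b, c, b), b ⊗ c) ⊕ d ⊗ f(a ⊗ b ⊗ b ⊗ b ⊗ d ⊗ h(d, a) ⊕ a ⊗ b ⊗ b ⊗ b ⊗ d ⊗ h(d, a) ⊕ b ⊗ b ⊗ b ⊗ c ⊗ d ⊗ h(d, a) ⊕ b ⊗ b ⊗ b ⊗ c ⊗ d ⊗ h(d, a) ⊕ c ⊕ d ⊕ g(a ⊕ a ⊕ b ⊕ b, h(d, b), h(d, a)), c, d) ⊗ h(a ⊕ b ⊕ b ⊕ c, b ⊕ c ⊕ c)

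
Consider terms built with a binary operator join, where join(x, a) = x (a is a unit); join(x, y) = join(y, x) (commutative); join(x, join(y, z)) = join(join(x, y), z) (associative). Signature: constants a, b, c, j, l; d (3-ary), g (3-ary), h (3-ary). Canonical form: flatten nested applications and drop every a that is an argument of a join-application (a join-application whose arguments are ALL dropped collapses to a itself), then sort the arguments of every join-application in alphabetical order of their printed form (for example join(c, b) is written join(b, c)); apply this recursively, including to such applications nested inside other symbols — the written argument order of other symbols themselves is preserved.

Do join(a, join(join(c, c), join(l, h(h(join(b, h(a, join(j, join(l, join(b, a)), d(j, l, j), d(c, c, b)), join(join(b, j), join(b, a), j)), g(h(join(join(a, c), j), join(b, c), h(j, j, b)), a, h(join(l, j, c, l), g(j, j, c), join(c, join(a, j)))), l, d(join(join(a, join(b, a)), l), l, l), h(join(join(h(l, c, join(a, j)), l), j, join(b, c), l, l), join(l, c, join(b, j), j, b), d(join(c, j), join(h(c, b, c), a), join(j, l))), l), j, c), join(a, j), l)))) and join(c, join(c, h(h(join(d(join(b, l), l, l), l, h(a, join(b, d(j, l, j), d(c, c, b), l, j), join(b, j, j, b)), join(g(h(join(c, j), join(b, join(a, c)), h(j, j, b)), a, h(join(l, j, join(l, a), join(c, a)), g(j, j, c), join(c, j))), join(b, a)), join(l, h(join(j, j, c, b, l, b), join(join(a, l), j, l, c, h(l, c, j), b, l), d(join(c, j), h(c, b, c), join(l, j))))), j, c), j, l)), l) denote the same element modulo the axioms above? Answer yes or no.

Left:  join(a, join(join(c, c), join(l, h(h(join(b, h(a, join(j, join(l, join(b, a)), d(j, l, j), d(c, c, b)), join(join(b, j), join(b, a), j)), g(h(join(join(a, c), j), join(b, c), h(j, j, b)), a, h(join(l, j, c, l), g(j, j, c), join(c, join(a, j)))), l, d(join(join(a, join(b, a)), l), l, l), h(join(join(h(l, c, join(a, j)), l), j, join(b, c), l, l), join(l, c, join(b, j), j, b), d(join(c, j), join(h(c, b, c), a), join(j, l))), l), j, c), join(a, j), l))))
  Un-nest:  join(a, c, c, l, h(h(join(b, h(a, join(j, join(l, join(b, a)), d(j, l, j), d(c, c, b)), join(join(b, j), join(b, a), j)), g(h(join(join(a, c), j), join(b, c), h(j, j, b)), a, h(join(l, j, c, l), g(j, j, c), join(c, join(a, j)))), l, d(join(join(a, join(b, a)), l), l, l), h(join(join(h(l, c, join(a, j)), l), j, join(b, c), l, l), join(l, c, join(b, j), j, b), d(join(c, j), join(h(c, b, c), a), join(j, l))), l), j, c), join(a, j), l))
  Simplify inside:  h(h(join(b, h(a, join(j, join(l, join(b, a)), d(j, l, j), d(c, c, b)), join(join(b, j), join(b, a), j)), g(h(join(join(a, c), j), join(b, c), h(j, j, b)), a, h(join(l, j, c, l), g(j, j, c), join(c, join(a, j)))), l, d(join(join(a, join(b, a)), l), l, l), h(join(join(h(l, c, join(a, j)), l), j, join(b, c), l, l), join(l, c, join(b, j), j, b), d(join(c, j), join(h(c, b, c), a), join(j, l))), l), j, c), join(a, j), l)  →  h(h(join(b, d(join(b, l), l, l), g(h(join(c, j), join(b, c), h(j, j, b)), a, h(join(c, j, l, l), g(j, j, c), join(c, j))), h(a, join(b, d(c, c, b), d(j, l, j), j, l), join(b, b, j, j)), h(join(b, c, h(l, c, j), j, l, l, l), join(b, b, c, j, j, l), d(join(c, j), h(c, b, c), join(j, l))), l, l), j, c), j, l)
  Units out:  drop a
  Sort arguments:  join(c, c, h(h(join(b, d(join(b, l), l, l), g(h(join(c, j), join(b, c), h(j, j, b)), a, h(join(c, j, l, l), g(j, j, c), join(c, j))), h(a, join(b, d(c, c, b), d(j, l, j), j, l), join(b, b, j, j)), h(join(b, c, h(l, c, j), j, l, l, l), join(b, b, c, j, j, l), d(join(c, j), h(c, b, c), join(j, l))), l, l), j, c), j, l), l)
Right:  join(c, join(c, h(h(join(d(join(b, l), l, l), l, h(a, join(b, d(j, l, j), d(c, c, b), l, j), join(b, j, j, b)), join(g(h(join(c, j), join(b, join(a, c)), h(j, j, b)), a, h(join(l, j, join(l, a), join(c, a)), g(j, j, c), join(c, j))), join(b, a)), join(l, h(join(j, j, c, b, l, b), join(join(a, l), j, l, c, h(l, c, j), b, l), d(join(c, j), h(c, b, c), join(l, j))))), j, c), j, l)), l)
  Un-nest:  join(c, c, h(h(join(d(join(b, l), l, l), l, h(a, join(b, d(j, l, j), d(c, c, b), l, j), join(b, j, j, b)), join(g(h(join(c, j), join(b, join(a, c)), h(j, j, b)), a, h(join(l, j, join(l, a), join(c, a)), g(j, j, c), join(c, j))), join(b, a)), join(l, h(join(j, j, c, b, l, b), join(join(a, l), j, l, c, h(l, c, j), b, l), d(join(c, j), h(c, b, c), join(l, j))))), j, c), j, l), l)
  Simplify inside:  h(h(join(d(join(b, l), l, l), l, h(a, join(b, d(j, l, j), d(c, c, b), l, j), join(b, j, j, b)), join(g(h(join(c, j), join(b, join(a, c)), h(j, j, b)), a, h(join(l, j, join(l, a), join(c, a)), g(j, j, c), join(c, j))), join(b, a)), join(l, h(join(j, j, c, b, l, b), join(join(a, l), j, l, c, h(l, c, j), b, l), d(join(c, j), h(c, b, c), join(l, j))))), j, c), j, l)  →  h(h(join(b, d(join(b, l), l, l), g(h(join(c, j), join(b, c), h(j, j, b)), a, h(join(c, j, l, l), g(j, j, c), join(c, j))), h(a, join(b, d(c, c, b), d(j, l, j), j, l), join(b, b, j, j)), h(join(b, b, c, j, j, l), join(b, c, h(l, c, j), j, l, l, l), d(join(c, j), h(c, b, c), join(j, l))), l, l), j, c), j, l)
  Sort:  join(c, c, h(h(join(b, d(join(b, l), l, l), g(h(join(c, j), join(b, c), h(j, j, b)), a, h(join(c, j, l, l), g(j, j, c), join(c, j))), h(a, join(b, d(c, c, b), d(j, l, j), j, l), join(b, b, j, j)), h(join(b, b, c, j, j, l), join(b, c, h(l, c, j), j, l, l, l), d(join(c, j), h(c, b, c), join(j, l))), l, l), j, c), j, l), l)

Answer: no — join(c, c, h(h(join(b, d(join(b, l), l, l), g(h(join(c, j), join(b, c), h(j, j, b)), a, h(join(c, j, l, l), g(j, j, c), join(c, j))), h(a, join(b, d(c, c, b), d(j, l, j), j, l), join(b, b, j, j)), h(join(b, c, h(l, c, j), j, l, l, l), join(b, b, c, j, j, l), d(join(c, j), h(c, b, c), join(j, l))), l, l), j, c), j, l), l) vs join(c, c, h(h(join(b, d(join(b, l), l, l), g(h(join(c, j), join(b, c), h(j, j, b)), a, h(join(c, j, l, l), g(j, j, c), join(c, j))), h(a, join(b, d(c, c, b), d(j, l, j), j, l), join(b, b, j, j)), h(join(b, b, c, j, j, l), join(b, c, h(l, c, j), j, l, l, l), d(join(c, j), h(c, b, c), join(j, l))), l, l), j, c), j, l), l)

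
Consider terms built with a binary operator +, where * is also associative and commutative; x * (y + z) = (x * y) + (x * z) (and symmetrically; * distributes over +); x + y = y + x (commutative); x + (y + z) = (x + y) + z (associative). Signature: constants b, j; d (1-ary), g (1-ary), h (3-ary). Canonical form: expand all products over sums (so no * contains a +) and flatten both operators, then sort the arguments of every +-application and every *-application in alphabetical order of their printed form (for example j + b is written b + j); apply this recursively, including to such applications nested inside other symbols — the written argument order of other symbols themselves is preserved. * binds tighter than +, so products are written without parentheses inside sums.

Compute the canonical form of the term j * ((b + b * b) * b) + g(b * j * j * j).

Answer: b * b * b * j + b * b * j + g(b * j * j * j)

Derivation:
Expand:  b * b * j + b * b * b * j + g(b * j * j * j)
Sort arguments:  b * b * b * j + b * b * j + g(b * j * j * j)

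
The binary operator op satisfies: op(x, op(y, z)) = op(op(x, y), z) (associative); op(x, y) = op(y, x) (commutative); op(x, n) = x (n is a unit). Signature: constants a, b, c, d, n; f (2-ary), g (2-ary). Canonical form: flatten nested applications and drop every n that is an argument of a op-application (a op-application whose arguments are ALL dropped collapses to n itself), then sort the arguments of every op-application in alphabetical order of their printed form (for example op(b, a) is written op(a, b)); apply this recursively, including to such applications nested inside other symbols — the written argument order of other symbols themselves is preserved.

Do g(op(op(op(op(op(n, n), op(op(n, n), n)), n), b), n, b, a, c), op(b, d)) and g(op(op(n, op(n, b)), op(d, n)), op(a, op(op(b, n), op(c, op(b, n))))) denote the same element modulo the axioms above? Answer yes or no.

Answer: no — g(op(a, b, b, c), op(b, d)) vs g(op(b, d), op(a, b, b, c))

Derivation:
Left:  g(op(op(op(op(op(n, n), op(op(n, n), n)), n), b), n, b, a, c), op(b, d))
  Descend into:  op(op(op(op(op(n, n), op(op(n, n), n)), n), b), n, b, a, c)
  Flatten:  op(n, n, n, n, n, n, b, n, b, a, c)
  Units out:  drop n (×7)
  Sort:  op(a, b, b, c)
  Put back:  g(op(a, b, b, c), op(b, d))
Right:  g(op(op(n, op(n, b)), op(d, n)), op(a, op(op(b, n), op(c, op(b, n)))))
  Descend into:  op(a, op(op(b, n), op(c, op(b, n))))
  Flatten:  op(a, b, n, c, b, n)
  Drop the unit:  drop n (×2)
  Order the arguments:  op(a, b, b, c)
  Reassemble:  g(op(b, d), op(a, b, b, c))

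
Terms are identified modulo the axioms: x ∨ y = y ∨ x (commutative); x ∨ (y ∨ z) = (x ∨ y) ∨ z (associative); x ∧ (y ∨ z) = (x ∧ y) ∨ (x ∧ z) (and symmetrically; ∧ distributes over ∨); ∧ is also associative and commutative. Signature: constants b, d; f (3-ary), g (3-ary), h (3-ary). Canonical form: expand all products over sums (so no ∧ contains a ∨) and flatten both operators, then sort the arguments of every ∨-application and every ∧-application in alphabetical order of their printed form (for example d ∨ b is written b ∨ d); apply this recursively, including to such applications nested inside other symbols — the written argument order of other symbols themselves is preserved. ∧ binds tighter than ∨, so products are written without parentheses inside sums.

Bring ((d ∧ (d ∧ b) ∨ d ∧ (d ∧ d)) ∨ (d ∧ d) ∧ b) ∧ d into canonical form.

Distribute:  b ∧ d ∧ d ∧ d ∨ d ∧ d ∧ d ∧ d ∨ b ∧ d ∧ d ∧ d
Order the arguments:  b ∧ d ∧ d ∧ d ∨ b ∧ d ∧ d ∧ d ∨ d ∧ d ∧ d ∧ d

Answer: b ∧ d ∧ d ∧ d ∨ b ∧ d ∧ d ∧ d ∨ d ∧ d ∧ d ∧ d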